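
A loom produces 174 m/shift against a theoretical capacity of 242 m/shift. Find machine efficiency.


Formula: Efficiency% = (Actual output / Theoretical output) * 100
Efficiency% = (174 / 242) * 100
Efficiency% = 0.719008 * 100 = 71.9008% ≈ 71.9%

71.9%


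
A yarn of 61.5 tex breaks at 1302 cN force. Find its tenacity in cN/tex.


Formula: Tenacity = Breaking force / Linear density
Tenacity = 1302 cN / 61.5 tex
Tenacity = 21.17 cN/tex

21.17 cN/tex


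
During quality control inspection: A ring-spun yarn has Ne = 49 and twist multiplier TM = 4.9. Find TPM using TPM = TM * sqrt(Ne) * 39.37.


Formula: TPM = TM * sqrt(Ne) * 39.37
Step 1: sqrt(Ne) = sqrt(49) = 7
Step 2: TM * sqrt(Ne) = 4.9 * 7 = 34.3
Step 3: TPM = 34.3 * 39.37 = 1350 twists/m

1350 twists/m


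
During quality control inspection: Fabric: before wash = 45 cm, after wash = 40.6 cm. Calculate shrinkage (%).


Formula: Shrinkage% = ((L_before - L_after) / L_before) * 100
Step 1: Shrinkage = 45 - 40.6 = 4.4 cm
Step 2: Shrinkage% = (4.4 / 45) * 100
Step 3: Shrinkage% = 0.097778 * 100 = 9.7778% ≈ 9.8%

9.8%


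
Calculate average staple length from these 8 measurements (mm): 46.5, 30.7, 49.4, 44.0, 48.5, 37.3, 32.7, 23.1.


Formula: Mean = sum of lengths / count
Sum = 46.5 + 30.7 + 49.4 + 44.0 + 48.5 + 37.3 + 32.7 + 23.1
Sum = 312.2 mm
Mean = 312.2 / 8 = 39.03 mm

39.03 mm


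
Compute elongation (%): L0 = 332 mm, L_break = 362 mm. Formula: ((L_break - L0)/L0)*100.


Formula: Elongation (%) = ((L_break - L0) / L0) * 100
Step 1: Extension = 362 - 332 = 30 mm
Step 2: Elongation = (30 / 332) * 100
Step 3: Elongation = 0.090361 * 100 = 9.0361% ≈ 9.0%

9.0%


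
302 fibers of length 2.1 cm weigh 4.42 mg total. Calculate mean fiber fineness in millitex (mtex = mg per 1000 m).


Formula: fineness (mtex) = mass (mg) / total length (km) = (mass_mg / total_length_m) * 1000
Step 1: Convert fiber length: 2.1 cm = 0.021 m
Step 2: Total fiber length = 302 * 0.021 = 6.342 m
Step 3: Linear density = 4.42 mg / 6.342 m = 0.6969 mg/m
Step 4: fineness = 0.6969 * 1000 = 696.9 mtex

696.9 mtex


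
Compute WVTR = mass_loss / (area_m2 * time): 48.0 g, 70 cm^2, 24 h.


Formula: WVTR = mass_loss / (area * time)
Step 1: Convert area: 70 cm^2 = 0.007 m^2
Step 2: WVTR = 48.0 g / (0.007 m^2 * 24 h)
Step 3: WVTR = 48.0 / 0.168 = 285.7 g/m^2/h

285.7 g/m^2/h


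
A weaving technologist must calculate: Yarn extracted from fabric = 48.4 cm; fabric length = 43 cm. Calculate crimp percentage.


Formula: Crimp% = ((L_yarn - L_fabric) / L_fabric) * 100
Step 1: Extension = 48.4 - 43 = 5.4 cm
Step 2: Crimp% = (5.4 / 43) * 100
Step 3: Crimp% = 0.125581 * 100 = 12.5581% ≈ 12.6%

12.6%


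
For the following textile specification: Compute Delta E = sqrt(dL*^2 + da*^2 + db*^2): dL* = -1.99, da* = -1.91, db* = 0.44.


Formula: Delta E = sqrt(dL*^2 + da*^2 + db*^2)
Step 1: dL*^2 = (-1.99)^2 = 3.9601
Step 2: da*^2 = (-1.91)^2 = 3.6481
Step 3: db*^2 = 0.44^2 = 0.1936
Step 4: Sum = 3.9601 + 3.6481 + 0.1936 = 7.8018
Step 5: Delta E = sqrt(7.8018) = 2.79

2.79 Delta E


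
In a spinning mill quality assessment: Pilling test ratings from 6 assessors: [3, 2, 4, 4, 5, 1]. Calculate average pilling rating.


Formula: Mean = sum / count
Sum = 3 + 2 + 4 + 4 + 5 + 1 = 19
Mean = 19 / 6 = 3.2

3.2


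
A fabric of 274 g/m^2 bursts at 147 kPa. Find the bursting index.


Formula: Bursting Index = Bursting Strength / Fabric GSM
BI = 147 kPa / 274 g/m^2
BI = 0.536 kPa/(g/m^2)

0.536 kPa/(g/m^2)


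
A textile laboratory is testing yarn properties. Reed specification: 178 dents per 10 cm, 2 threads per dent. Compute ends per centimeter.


Formula: EPC = (dents per 10 cm * ends per dent) / 10
Step 1: Total ends per 10 cm = 178 * 2 = 356
Step 2: EPC = 356 / 10 = 35.6 ends/cm

35.6 ends/cm


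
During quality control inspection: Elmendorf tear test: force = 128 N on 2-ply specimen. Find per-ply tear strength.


Formula: Per-ply strength = Total force / Number of plies
Per-ply = 128 N / 2
Per-ply = 64 N

64 N


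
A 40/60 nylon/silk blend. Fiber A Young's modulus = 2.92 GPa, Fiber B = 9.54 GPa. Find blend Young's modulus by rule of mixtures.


Formula: Blend property = (fraction_A * property_A) + (fraction_B * property_B)
Step 1: Contribution A = 40/100 * 2.92 GPa = 1.168 GPa
Step 2: Contribution B = 60/100 * 9.54 GPa = 5.724 GPa
Step 3: Blend Young's modulus = 1.168 + 5.724 = 6.892 GPa

6.892 GPa


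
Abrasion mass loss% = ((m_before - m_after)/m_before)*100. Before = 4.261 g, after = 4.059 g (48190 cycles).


Formula: Mass loss% = ((m_before - m_after) / m_before) * 100
Step 1: Mass loss = 4.261 - 4.059 = 0.202 g
Step 2: Ratio = 0.202 / 4.261 = 0.0474067
Step 3: Mass loss% = 0.0474067 * 100 = 4.74067% ≈ 4.74%

4.74%


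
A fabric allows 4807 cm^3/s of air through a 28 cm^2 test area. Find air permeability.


Formula: Air Permeability = Airflow / Test Area
AP = 4807 cm^3/s / 28 cm^2
AP = 171.7 cm^3/s/cm^2

171.7 cm^3/s/cm^2


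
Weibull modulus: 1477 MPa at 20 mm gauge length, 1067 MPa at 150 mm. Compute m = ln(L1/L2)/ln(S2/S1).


Formula: m = ln(L1/L2) / ln(S2/S1)
Step 1: ln(L1/L2) = ln(20/150) = -2.01490
Step 2: S2/S1 = 1067/1477 = 0.72241
Step 3: ln(S2/S1) = ln(0.72241) = -0.32516
Step 4: m = -2.01490 / -0.32516 = 6.20

6.20 (Weibull m)


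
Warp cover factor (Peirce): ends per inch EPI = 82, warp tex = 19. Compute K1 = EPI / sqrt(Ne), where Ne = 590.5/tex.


Formula: K1 = EPI / sqrt(Ne), with Ne = 590.5 / tex_warp
Step 1: Ne = 590.5 / 19 = 31.079
Step 2: sqrt(Ne) = sqrt(31.079) = 5.5749
Step 3: K1 = 82 / 5.5749 = 14.7

14.7


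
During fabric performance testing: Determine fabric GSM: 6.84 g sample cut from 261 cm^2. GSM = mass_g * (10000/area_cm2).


Formula: GSM = mass_g / area_m2
Step 1: Convert area: 261 cm^2 = 261 / 10000 = 0.0261 m^2
Step 2: GSM = 6.84 g / 0.0261 m^2 = 262.1 g/m^2

262.1 g/m^2


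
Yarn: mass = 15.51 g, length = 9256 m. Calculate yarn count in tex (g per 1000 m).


Formula: Tex = (mass_g / length_m) * 1000
Substituting: Tex = (15.51 / 9256) * 1000
Intermediate: 15.51 / 9256 = 0.00167567 g/m
Tex = 0.00167567 * 1000 = 1.68 tex

1.68 tex


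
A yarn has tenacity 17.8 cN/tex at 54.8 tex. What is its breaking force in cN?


Formula: Breaking force = Tenacity * Linear density
F = 17.8 cN/tex * 54.8 tex
F = 975.44 cN

975.44 cN


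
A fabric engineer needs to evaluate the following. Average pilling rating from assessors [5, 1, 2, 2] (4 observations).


Formula: Mean = sum / count
Sum = 5 + 1 + 2 + 2 = 10
Mean = 10 / 4 = 2.5

2.5


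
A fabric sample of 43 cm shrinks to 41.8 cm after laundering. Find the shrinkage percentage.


Formula: Shrinkage% = ((L_before - L_after) / L_before) * 100
Step 1: Shrinkage = 43 - 41.8 = 1.2 cm
Step 2: Shrinkage% = (1.2 / 43) * 100
Step 3: Shrinkage% = 0.027907 * 100 = 2.7907% ≈ 2.8%

2.8%


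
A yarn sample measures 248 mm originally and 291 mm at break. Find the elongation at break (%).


Formula: Elongation (%) = ((L_break - L0) / L0) * 100
Step 1: Extension = 291 - 248 = 43 mm
Step 2: Elongation = (43 / 248) * 100
Step 3: Elongation = 0.173387 * 100 = 17.3387% ≈ 17.3%

17.3%


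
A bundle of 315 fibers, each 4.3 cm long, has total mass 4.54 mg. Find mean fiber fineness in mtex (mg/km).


Formula: fineness (mtex) = mass (mg) / total length (km) = (mass_mg / total_length_m) * 1000
Step 1: Convert fiber length: 4.3 cm = 0.043 m
Step 2: Total fiber length = 315 * 0.043 = 13.545 m
Step 3: Linear density = 4.54 mg / 13.545 m = 0.3352 mg/m
Step 4: fineness = 0.3352 * 1000 = 335.2 mtex

335.2 mtex


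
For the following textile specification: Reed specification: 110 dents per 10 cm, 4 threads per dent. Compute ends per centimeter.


Formula: EPC = (dents per 10 cm * ends per dent) / 10
Step 1: Total ends per 10 cm = 110 * 4 = 440
Step 2: EPC = 440 / 10 = 44.0 ends/cm

44.0 ends/cm


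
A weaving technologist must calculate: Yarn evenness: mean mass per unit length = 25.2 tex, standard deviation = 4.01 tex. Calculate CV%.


Formula: CV% = (standard deviation / mean) * 100
Step 1: Ratio = 4.01 / 25.2 = 0.159127
Step 2: CV% = 0.159127 * 100 = 15.9127% ≈ 15.9%

15.9%


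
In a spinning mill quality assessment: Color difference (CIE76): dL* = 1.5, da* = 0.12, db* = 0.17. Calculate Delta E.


Formula: Delta E = sqrt(dL*^2 + da*^2 + db*^2)
Step 1: dL*^2 = 1.5^2 = 2.25
Step 2: da*^2 = 0.12^2 = 0.0144
Step 3: db*^2 = 0.17^2 = 0.0289
Step 4: Sum = 2.25 + 0.0144 + 0.0289 = 2.2933
Step 5: Delta E = sqrt(2.2933) = 1.51

1.51 Delta E


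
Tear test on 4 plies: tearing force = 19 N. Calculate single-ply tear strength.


Formula: Per-ply strength = Total force / Number of plies
Per-ply = 19 N / 4
Per-ply = 4.75 N

4.75 N


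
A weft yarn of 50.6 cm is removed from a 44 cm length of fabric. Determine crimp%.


Formula: Crimp% = ((L_yarn - L_fabric) / L_fabric) * 100
Step 1: Extension = 50.6 - 44 = 6.6 cm
Step 2: Crimp% = (6.6 / 44) * 100
Step 3: Crimp% = 0.15 * 100 = 15.0%

15.0%


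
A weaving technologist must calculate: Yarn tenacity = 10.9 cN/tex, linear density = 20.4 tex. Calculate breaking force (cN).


Formula: Breaking force = Tenacity * Linear density
F = 10.9 cN/tex * 20.4 tex
F = 222.36 cN

222.36 cN


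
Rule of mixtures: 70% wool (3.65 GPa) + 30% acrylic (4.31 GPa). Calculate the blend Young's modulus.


Formula: Blend property = (fraction_A * property_A) + (fraction_B * property_B)
Step 1: Contribution A = 70/100 * 3.65 GPa = 2.555 GPa
Step 2: Contribution B = 30/100 * 4.31 GPa = 1.293 GPa
Step 3: Blend Young's modulus = 2.555 + 1.293 = 3.848 GPa

3.848 GPa


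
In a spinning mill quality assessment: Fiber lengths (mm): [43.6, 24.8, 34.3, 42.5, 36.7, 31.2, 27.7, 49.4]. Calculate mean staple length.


Formula: Mean = sum of lengths / count
Sum = 43.6 + 24.8 + 34.3 + 42.5 + 36.7 + 31.2 + 27.7 + 49.4
Sum = 290.2 mm
Mean = 290.2 / 8 = 36.28 mm

36.28 mm


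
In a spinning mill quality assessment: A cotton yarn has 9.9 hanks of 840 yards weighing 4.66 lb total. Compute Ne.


Formula: Ne = hanks / mass_lb
Substituting: Ne = 9.9 / 4.66
Ne = 2.1

2.1 Ne


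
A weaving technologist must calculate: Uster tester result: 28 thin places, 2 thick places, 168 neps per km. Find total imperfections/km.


Formula: Total = thin places + thick places + neps
Total = 28 + 2 + 168
Total = 198 imperfections/km

198 imperfections/km


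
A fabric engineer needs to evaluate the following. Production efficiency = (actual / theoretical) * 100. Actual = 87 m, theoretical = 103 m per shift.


Formula: Efficiency% = (Actual output / Theoretical output) * 100
Efficiency% = (87 / 103) * 100
Efficiency% = 0.84466 * 100 = 84.466% ≈ 84.5%

84.5%


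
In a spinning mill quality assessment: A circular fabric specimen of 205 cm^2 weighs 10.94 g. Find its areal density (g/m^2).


Formula: GSM = mass_g / area_m2
Step 1: Convert area: 205 cm^2 = 205 / 10000 = 0.0205 m^2
Step 2: GSM = 10.94 g / 0.0205 m^2 = 533.7 g/m^2

533.7 g/m^2


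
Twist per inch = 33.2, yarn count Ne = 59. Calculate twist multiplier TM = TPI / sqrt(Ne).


Formula: TM = TPI / sqrt(Ne)
Step 1: sqrt(Ne) = sqrt(59) = 7.6811
Step 2: TM = 33.2 / 7.6811 = 4.32

4.32 TM


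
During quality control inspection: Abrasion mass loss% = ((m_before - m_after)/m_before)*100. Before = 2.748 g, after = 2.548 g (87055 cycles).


Formula: Mass loss% = ((m_before - m_after) / m_before) * 100
Step 1: Mass loss = 2.748 - 2.548 = 0.2 g
Step 2: Ratio = 0.2 / 2.748 = 0.0727802
Step 3: Mass loss% = 0.0727802 * 100 = 7.27802% ≈ 7.28%

7.28%


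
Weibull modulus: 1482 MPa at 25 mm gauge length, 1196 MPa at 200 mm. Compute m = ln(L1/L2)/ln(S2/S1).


Formula: m = ln(L1/L2) / ln(S2/S1)
Step 1: ln(L1/L2) = ln(25/200) = -2.07944
Step 2: S2/S1 = 1196/1482 = 0.80702
Step 3: ln(S2/S1) = ln(0.80702) = -0.21441
Step 4: m = -2.07944 / -0.21441 = 9.70

9.70 (Weibull m)


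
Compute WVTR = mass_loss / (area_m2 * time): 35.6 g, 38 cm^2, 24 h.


Formula: WVTR = mass_loss / (area * time)
Step 1: Convert area: 38 cm^2 = 0.0038 m^2
Step 2: WVTR = 35.6 g / (0.0038 m^2 * 24 h)
Step 3: WVTR = 35.6 / 0.0912 = 390.4 g/m^2/h

390.4 g/m^2/h


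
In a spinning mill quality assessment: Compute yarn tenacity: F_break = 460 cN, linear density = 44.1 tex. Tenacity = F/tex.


Formula: Tenacity = Breaking force / Linear density
Tenacity = 460 cN / 44.1 tex
Tenacity = 10.43 cN/tex

10.43 cN/tex


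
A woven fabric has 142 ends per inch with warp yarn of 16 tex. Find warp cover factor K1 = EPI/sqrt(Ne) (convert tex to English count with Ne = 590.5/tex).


Formula: K1 = EPI / sqrt(Ne), with Ne = 590.5 / tex_warp
Step 1: Ne = 590.5 / 16 = 36.906
Step 2: sqrt(Ne) = sqrt(36.906) = 6.075
Step 3: K1 = 142 / 6.075 = 23.4

23.4


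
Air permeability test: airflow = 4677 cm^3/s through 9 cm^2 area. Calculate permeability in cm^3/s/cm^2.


Formula: Air Permeability = Airflow / Test Area
AP = 4677 cm^3/s / 9 cm^2
AP = 519.7 cm^3/s/cm^2

519.7 cm^3/s/cm^2


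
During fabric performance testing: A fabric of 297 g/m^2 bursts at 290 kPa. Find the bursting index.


Formula: Bursting Index = Bursting Strength / Fabric GSM
BI = 290 kPa / 297 g/m^2
BI = 0.976 kPa/(g/m^2)

0.976 kPa/(g/m^2)


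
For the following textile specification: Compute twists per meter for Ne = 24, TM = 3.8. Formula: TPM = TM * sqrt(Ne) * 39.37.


Formula: TPM = TM * sqrt(Ne) * 39.37
Step 1: sqrt(Ne) = sqrt(24) = 4.899
Step 2: TM * sqrt(Ne) = 3.8 * 4.899 = 18.6162
Step 3: TPM = 18.6162 * 39.37 = 733 twists/m

733 twists/m


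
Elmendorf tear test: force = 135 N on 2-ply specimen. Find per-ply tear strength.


Formula: Per-ply strength = Total force / Number of plies
Per-ply = 135 N / 2
Per-ply = 67.5 N

67.5 N


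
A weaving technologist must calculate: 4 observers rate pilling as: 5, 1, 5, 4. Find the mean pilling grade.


Formula: Mean = sum / count
Sum = 5 + 1 + 5 + 4 = 15
Mean = 15 / 4 = 3.8

3.8


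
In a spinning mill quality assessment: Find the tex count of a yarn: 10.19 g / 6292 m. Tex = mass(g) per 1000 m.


Formula: Tex = (mass_g / length_m) * 1000
Substituting: Tex = (10.19 / 6292) * 1000
Intermediate: 10.19 / 6292 = 0.00161952 g/m
Tex = 0.00161952 * 1000 = 1.62 tex

1.62 tex


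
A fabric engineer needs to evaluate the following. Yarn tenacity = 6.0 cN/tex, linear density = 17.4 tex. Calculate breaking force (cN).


Formula: Breaking force = Tenacity * Linear density
F = 6.0 cN/tex * 17.4 tex
F = 104.40 cN

104.40 cN


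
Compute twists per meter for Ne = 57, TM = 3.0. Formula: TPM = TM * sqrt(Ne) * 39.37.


Formula: TPM = TM * sqrt(Ne) * 39.37
Step 1: sqrt(Ne) = sqrt(57) = 7.5498
Step 2: TM * sqrt(Ne) = 3.0 * 7.5498 = 22.6494
Step 3: TPM = 22.6494 * 39.37 = 892 twists/m

892 twists/m


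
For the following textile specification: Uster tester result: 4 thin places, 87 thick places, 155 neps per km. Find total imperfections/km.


Formula: Total = thin places + thick places + neps
Total = 4 + 87 + 155
Total = 246 imperfections/km

246 imperfections/km


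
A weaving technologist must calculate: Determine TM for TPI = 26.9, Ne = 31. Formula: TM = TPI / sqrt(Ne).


Formula: TM = TPI / sqrt(Ne)
Step 1: sqrt(Ne) = sqrt(31) = 5.5678
Step 2: TM = 26.9 / 5.5678 = 4.83

4.83 TM


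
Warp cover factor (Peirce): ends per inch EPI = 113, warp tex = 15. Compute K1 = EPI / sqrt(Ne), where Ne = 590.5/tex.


Formula: K1 = EPI / sqrt(Ne), with Ne = 590.5 / tex_warp
Step 1: Ne = 590.5 / 15 = 39.367
Step 2: sqrt(Ne) = sqrt(39.367) = 6.2743
Step 3: K1 = 113 / 6.2743 = 18.0

18.0


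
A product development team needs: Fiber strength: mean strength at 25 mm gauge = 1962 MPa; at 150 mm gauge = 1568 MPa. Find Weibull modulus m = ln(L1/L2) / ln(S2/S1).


Formula: m = ln(L1/L2) / ln(S2/S1)
Step 1: ln(L1/L2) = ln(25/150) = -1.79176
Step 2: S2/S1 = 1568/1962 = 0.79918
Step 3: ln(S2/S1) = ln(0.79918) = -0.22417
Step 4: m = -1.79176 / -0.22417 = 7.99

7.99 (Weibull m)


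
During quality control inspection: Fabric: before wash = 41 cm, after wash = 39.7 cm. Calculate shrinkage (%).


Formula: Shrinkage% = ((L_before - L_after) / L_before) * 100
Step 1: Shrinkage = 41 - 39.7 = 1.3 cm
Step 2: Shrinkage% = (1.3 / 41) * 100
Step 3: Shrinkage% = 0.031707 * 100 = 3.1707% ≈ 3.2%

3.2%


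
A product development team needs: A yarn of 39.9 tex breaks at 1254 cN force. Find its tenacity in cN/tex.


Formula: Tenacity = Breaking force / Linear density
Tenacity = 1254 cN / 39.9 tex
Tenacity = 31.43 cN/tex

31.43 cN/tex


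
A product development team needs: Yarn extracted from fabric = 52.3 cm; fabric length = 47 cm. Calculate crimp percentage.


Formula: Crimp% = ((L_yarn - L_fabric) / L_fabric) * 100
Step 1: Extension = 52.3 - 47 = 5.3 cm
Step 2: Crimp% = (5.3 / 47) * 100
Step 3: Crimp% = 0.112766 * 100 = 11.2766% ≈ 11.3%

11.3%


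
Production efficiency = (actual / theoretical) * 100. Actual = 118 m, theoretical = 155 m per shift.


Formula: Efficiency% = (Actual output / Theoretical output) * 100
Efficiency% = (118 / 155) * 100
Efficiency% = 0.76129 * 100 = 76.129% ≈ 76.1%

76.1%


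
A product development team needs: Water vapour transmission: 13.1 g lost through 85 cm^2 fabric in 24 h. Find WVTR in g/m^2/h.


Formula: WVTR = mass_loss / (area * time)
Step 1: Convert area: 85 cm^2 = 0.0085 m^2
Step 2: WVTR = 13.1 g / (0.0085 m^2 * 24 h)
Step 3: WVTR = 13.1 / 0.204 = 64.2 g/m^2/h

64.2 g/m^2/h


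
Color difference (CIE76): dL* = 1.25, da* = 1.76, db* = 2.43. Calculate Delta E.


Formula: Delta E = sqrt(dL*^2 + da*^2 + db*^2)
Step 1: dL*^2 = 1.25^2 = 1.5625
Step 2: da*^2 = 1.76^2 = 3.0976
Step 3: db*^2 = 2.43^2 = 5.9049
Step 4: Sum = 1.5625 + 3.0976 + 5.9049 = 10.565
Step 5: Delta E = sqrt(10.565) = 3.25

3.25 Delta E


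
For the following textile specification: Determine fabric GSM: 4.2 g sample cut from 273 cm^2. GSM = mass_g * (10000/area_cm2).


Formula: GSM = mass_g / area_m2
Step 1: Convert area: 273 cm^2 = 273 / 10000 = 0.0273 m^2
Step 2: GSM = 4.2 g / 0.0273 m^2 = 153.8 g/m^2

153.8 g/m^2


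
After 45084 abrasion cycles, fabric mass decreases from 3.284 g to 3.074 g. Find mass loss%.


Formula: Mass loss% = ((m_before - m_after) / m_before) * 100
Step 1: Mass loss = 3.284 - 3.074 = 0.21 g
Step 2: Ratio = 0.21 / 3.284 = 0.0639464
Step 3: Mass loss% = 0.0639464 * 100 = 6.39464% ≈ 6.39%

6.39%


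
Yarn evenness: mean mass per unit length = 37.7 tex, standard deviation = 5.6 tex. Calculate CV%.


Formula: CV% = (standard deviation / mean) * 100
Step 1: Ratio = 5.6 / 37.7 = 0.148541
Step 2: CV% = 0.148541 * 100 = 14.8541% ≈ 14.9%

14.9%


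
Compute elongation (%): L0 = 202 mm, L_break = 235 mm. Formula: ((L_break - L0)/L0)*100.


Formula: Elongation (%) = ((L_break - L0) / L0) * 100
Step 1: Extension = 235 - 202 = 33 mm
Step 2: Elongation = (33 / 202) * 100
Step 3: Elongation = 0.163366 * 100 = 16.3366% ≈ 16.3%

16.3%


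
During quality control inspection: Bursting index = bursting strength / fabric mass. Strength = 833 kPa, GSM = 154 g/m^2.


Formula: Bursting Index = Bursting Strength / Fabric GSM
BI = 833 kPa / 154 g/m^2
BI = 5.409 kPa/(g/m^2)

5.409 kPa/(g/m^2)


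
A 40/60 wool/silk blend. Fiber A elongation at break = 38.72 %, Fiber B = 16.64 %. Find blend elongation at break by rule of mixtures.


Formula: Blend property = (fraction_A * property_A) + (fraction_B * property_B)
Step 1: Contribution A = 40/100 * 38.72 % = 15.488 %
Step 2: Contribution B = 60/100 * 16.64 % = 9.984 %
Step 3: Blend elongation at break = 15.488 + 9.984 = 25.472 %

25.472 %


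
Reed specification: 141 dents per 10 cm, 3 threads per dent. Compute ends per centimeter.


Formula: EPC = (dents per 10 cm * ends per dent) / 10
Step 1: Total ends per 10 cm = 141 * 3 = 423
Step 2: EPC = 423 / 10 = 42.3 ends/cm

42.3 ends/cm


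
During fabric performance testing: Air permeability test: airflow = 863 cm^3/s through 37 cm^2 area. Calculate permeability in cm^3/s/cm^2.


Formula: Air Permeability = Airflow / Test Area
AP = 863 cm^3/s / 37 cm^2
AP = 23.3 cm^3/s/cm^2

23.3 cm^3/s/cm^2


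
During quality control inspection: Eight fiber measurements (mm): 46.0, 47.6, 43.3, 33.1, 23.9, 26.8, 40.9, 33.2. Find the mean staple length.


Formula: Mean = sum of lengths / count
Sum = 46.0 + 47.6 + 43.3 + 33.1 + 23.9 + 26.8 + 40.9 + 33.2
Sum = 294.8 mm
Mean = 294.8 / 8 = 36.85 mm

36.85 mm


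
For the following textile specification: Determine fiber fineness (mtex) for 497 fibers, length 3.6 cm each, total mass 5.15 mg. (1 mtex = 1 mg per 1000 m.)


Formula: fineness (mtex) = mass (mg) / total length (km) = (mass_mg / total_length_m) * 1000
Step 1: Convert fiber length: 3.6 cm = 0.036 m
Step 2: Total fiber length = 497 * 0.036 = 17.892 m
Step 3: Linear density = 5.15 mg / 17.892 m = 0.2878 mg/m
Step 4: fineness = 0.2878 * 1000 = 287.8 mtex

287.8 mtex


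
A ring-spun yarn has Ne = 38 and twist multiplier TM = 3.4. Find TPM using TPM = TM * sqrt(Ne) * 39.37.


Formula: TPM = TM * sqrt(Ne) * 39.37
Step 1: sqrt(Ne) = sqrt(38) = 6.1644
Step 2: TM * sqrt(Ne) = 3.4 * 6.1644 = 20.959
Step 3: TPM = 20.959 * 39.37 = 825 twists/m

825 twists/m


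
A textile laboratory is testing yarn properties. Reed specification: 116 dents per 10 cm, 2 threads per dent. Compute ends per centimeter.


Formula: EPC = (dents per 10 cm * ends per dent) / 10
Step 1: Total ends per 10 cm = 116 * 2 = 232
Step 2: EPC = 232 / 10 = 23.2 ends/cm

23.2 ends/cm


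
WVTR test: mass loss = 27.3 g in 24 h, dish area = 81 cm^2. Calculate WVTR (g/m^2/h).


Formula: WVTR = mass_loss / (area * time)
Step 1: Convert area: 81 cm^2 = 0.0081 m^2
Step 2: WVTR = 27.3 g / (0.0081 m^2 * 24 h)
Step 3: WVTR = 27.3 / 0.1944 = 140.4 g/m^2/h

140.4 g/m^2/h


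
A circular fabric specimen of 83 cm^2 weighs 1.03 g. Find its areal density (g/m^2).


Formula: GSM = mass_g / area_m2
Step 1: Convert area: 83 cm^2 = 83 / 10000 = 0.0083 m^2
Step 2: GSM = 1.03 g / 0.0083 m^2 = 124.1 g/m^2

124.1 g/m^2


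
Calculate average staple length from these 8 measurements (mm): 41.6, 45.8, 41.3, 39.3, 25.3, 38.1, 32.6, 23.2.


Formula: Mean = sum of lengths / count
Sum = 41.6 + 45.8 + 41.3 + 39.3 + 25.3 + 38.1 + 32.6 + 23.2
Sum = 287.2 mm
Mean = 287.2 / 8 = 35.90 mm

35.90 mm


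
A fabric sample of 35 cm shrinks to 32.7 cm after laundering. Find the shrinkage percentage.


Formula: Shrinkage% = ((L_before - L_after) / L_before) * 100
Step 1: Shrinkage = 35 - 32.7 = 2.3 cm
Step 2: Shrinkage% = (2.3 / 35) * 100
Step 3: Shrinkage% = 0.065714 * 100 = 6.5714% ≈ 6.6%

6.6%


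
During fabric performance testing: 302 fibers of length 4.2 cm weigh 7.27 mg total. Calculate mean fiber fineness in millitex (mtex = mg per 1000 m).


Formula: fineness (mtex) = mass (mg) / total length (km) = (mass_mg / total_length_m) * 1000
Step 1: Convert fiber length: 4.2 cm = 0.042 m
Step 2: Total fiber length = 302 * 0.042 = 12.684 m
Step 3: Linear density = 7.27 mg / 12.684 m = 0.5732 mg/m
Step 4: fineness = 0.5732 * 1000 = 573.2 mtex

573.2 mtex


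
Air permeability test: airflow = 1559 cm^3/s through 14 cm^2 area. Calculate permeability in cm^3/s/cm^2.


Formula: Air Permeability = Airflow / Test Area
AP = 1559 cm^3/s / 14 cm^2
AP = 111.4 cm^3/s/cm^2

111.4 cm^3/s/cm^2


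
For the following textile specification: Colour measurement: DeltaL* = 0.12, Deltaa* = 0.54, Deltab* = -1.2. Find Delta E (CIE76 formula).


Formula: Delta E = sqrt(dL*^2 + da*^2 + db*^2)
Step 1: dL*^2 = 0.12^2 = 0.0144
Step 2: da*^2 = 0.54^2 = 0.2916
Step 3: db*^2 = (-1.2)^2 = 1.44
Step 4: Sum = 0.0144 + 0.2916 + 1.44 = 1.746
Step 5: Delta E = sqrt(1.746) = 1.32

1.32 Delta E


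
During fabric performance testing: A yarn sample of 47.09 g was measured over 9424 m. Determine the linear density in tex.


Formula: Tex = (mass_g / length_m) * 1000
Substituting: Tex = (47.09 / 9424) * 1000
Intermediate: 47.09 / 9424 = 0.00499682 g/m
Tex = 0.00499682 * 1000 = 5.00 tex

5.00 tex


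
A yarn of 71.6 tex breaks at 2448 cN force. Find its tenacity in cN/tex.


Formula: Tenacity = Breaking force / Linear density
Tenacity = 2448 cN / 71.6 tex
Tenacity = 34.19 cN/tex

34.19 cN/tex


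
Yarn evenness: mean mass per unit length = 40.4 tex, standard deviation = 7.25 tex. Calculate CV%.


Formula: CV% = (standard deviation / mean) * 100
Step 1: Ratio = 7.25 / 40.4 = 0.179455
Step 2: CV% = 0.179455 * 100 = 17.9455% ≈ 17.9%

17.9%


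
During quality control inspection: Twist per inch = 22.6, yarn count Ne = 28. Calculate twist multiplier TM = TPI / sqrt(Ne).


Formula: TM = TPI / sqrt(Ne)
Step 1: sqrt(Ne) = sqrt(28) = 5.2915
Step 2: TM = 22.6 / 5.2915 = 4.27

4.27 TM


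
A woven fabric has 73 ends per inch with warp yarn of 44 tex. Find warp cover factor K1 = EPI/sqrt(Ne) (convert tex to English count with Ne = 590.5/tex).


Formula: K1 = EPI / sqrt(Ne), with Ne = 590.5 / tex_warp
Step 1: Ne = 590.5 / 44 = 13.42
Step 2: sqrt(Ne) = sqrt(13.42) = 3.6633
Step 3: K1 = 73 / 3.6633 = 19.9

19.9


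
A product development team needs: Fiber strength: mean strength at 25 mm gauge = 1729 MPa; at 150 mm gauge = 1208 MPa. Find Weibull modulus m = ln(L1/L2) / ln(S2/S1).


Formula: m = ln(L1/L2) / ln(S2/S1)
Step 1: ln(L1/L2) = ln(25/150) = -1.79176
Step 2: S2/S1 = 1208/1729 = 0.69867
Step 3: ln(S2/S1) = ln(0.69867) = -0.35858
Step 4: m = -1.79176 / -0.35858 = 5.00

5.00 (Weibull m)


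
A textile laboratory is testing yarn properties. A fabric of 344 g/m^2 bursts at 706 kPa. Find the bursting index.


Formula: Bursting Index = Bursting Strength / Fabric GSM
BI = 706 kPa / 344 g/m^2
BI = 2.052 kPa/(g/m^2)

2.052 kPa/(g/m^2)


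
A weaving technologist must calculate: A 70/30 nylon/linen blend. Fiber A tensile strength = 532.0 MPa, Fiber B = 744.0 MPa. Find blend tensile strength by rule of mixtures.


Formula: Blend property = (fraction_A * property_A) + (fraction_B * property_B)
Step 1: Contribution A = 70/100 * 532.0 MPa = 372.4 MPa
Step 2: Contribution B = 30/100 * 744.0 MPa = 223.2 MPa
Step 3: Blend tensile strength = 372.4 + 223.2 = 595.6 MPa

595.6 MPa


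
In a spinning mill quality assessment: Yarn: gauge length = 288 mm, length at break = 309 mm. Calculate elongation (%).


Formula: Elongation (%) = ((L_break - L0) / L0) * 100
Step 1: Extension = 309 - 288 = 21 mm
Step 2: Elongation = (21 / 288) * 100
Step 3: Elongation = 0.072917 * 100 = 7.2917% ≈ 7.3%

7.3%


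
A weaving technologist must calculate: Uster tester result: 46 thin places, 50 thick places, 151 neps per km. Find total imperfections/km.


Formula: Total = thin places + thick places + neps
Total = 46 + 50 + 151
Total = 247 imperfections/km

247 imperfections/km


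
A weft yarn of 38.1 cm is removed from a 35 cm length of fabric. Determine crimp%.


Formula: Crimp% = ((L_yarn - L_fabric) / L_fabric) * 100
Step 1: Extension = 38.1 - 35 = 3.1 cm
Step 2: Crimp% = (3.1 / 35) * 100
Step 3: Crimp% = 0.088571 * 100 = 8.8571% ≈ 8.9%

8.9%


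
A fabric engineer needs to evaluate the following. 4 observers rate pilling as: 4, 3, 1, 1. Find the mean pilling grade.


Formula: Mean = sum / count
Sum = 4 + 3 + 1 + 1 = 9
Mean = 9 / 4 = 2.3

2.3


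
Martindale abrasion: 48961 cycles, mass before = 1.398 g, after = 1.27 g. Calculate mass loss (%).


Formula: Mass loss% = ((m_before - m_after) / m_before) * 100
Step 1: Mass loss = 1.398 - 1.27 = 0.128 g
Step 2: Ratio = 0.128 / 1.398 = 0.0915594
Step 3: Mass loss% = 0.0915594 * 100 = 9.15594% ≈ 9.16%

9.16%


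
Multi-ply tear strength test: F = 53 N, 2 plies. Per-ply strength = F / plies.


Formula: Per-ply strength = Total force / Number of plies
Per-ply = 53 N / 2
Per-ply = 26.5 N

26.5 N


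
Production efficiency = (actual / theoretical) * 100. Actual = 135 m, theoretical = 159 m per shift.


Formula: Efficiency% = (Actual output / Theoretical output) * 100
Efficiency% = (135 / 159) * 100
Efficiency% = 0.849057 * 100 = 84.9057% ≈ 84.9%

84.9%


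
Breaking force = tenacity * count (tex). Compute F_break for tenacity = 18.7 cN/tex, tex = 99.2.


Formula: Breaking force = Tenacity * Linear density
F = 18.7 cN/tex * 99.2 tex
F = 1855.04 cN

1855.04 cN


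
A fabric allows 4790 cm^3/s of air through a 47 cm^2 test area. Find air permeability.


Formula: Air Permeability = Airflow / Test Area
AP = 4790 cm^3/s / 47 cm^2
AP = 101.9 cm^3/s/cm^2

101.9 cm^3/s/cm^2


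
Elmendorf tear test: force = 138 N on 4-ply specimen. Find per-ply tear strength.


Formula: Per-ply strength = Total force / Number of plies
Per-ply = 138 N / 4
Per-ply = 34.5 N

34.5 N


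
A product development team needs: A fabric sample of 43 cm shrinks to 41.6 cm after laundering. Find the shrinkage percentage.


Formula: Shrinkage% = ((L_before - L_after) / L_before) * 100
Step 1: Shrinkage = 43 - 41.6 = 1.4 cm
Step 2: Shrinkage% = (1.4 / 43) * 100
Step 3: Shrinkage% = 0.032558 * 100 = 3.2558% ≈ 3.3%

3.3%


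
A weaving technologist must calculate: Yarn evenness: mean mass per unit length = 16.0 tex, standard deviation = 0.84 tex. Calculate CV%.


Formula: CV% = (standard deviation / mean) * 100
Step 1: Ratio = 0.84 / 16.0 = 0.0525
Step 2: CV% = 0.0525 * 100 = 5.25% ≈ 5.3%

5.3%


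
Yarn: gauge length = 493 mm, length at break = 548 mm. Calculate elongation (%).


Formula: Elongation (%) = ((L_break - L0) / L0) * 100
Step 1: Extension = 548 - 493 = 55 mm
Step 2: Elongation = (55 / 493) * 100
Step 3: Elongation = 0.111562 * 100 = 11.1562% ≈ 11.2%

11.2%


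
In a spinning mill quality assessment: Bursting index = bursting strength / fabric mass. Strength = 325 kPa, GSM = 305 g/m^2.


Formula: Bursting Index = Bursting Strength / Fabric GSM
BI = 325 kPa / 305 g/m^2
BI = 1.066 kPa/(g/m^2)

1.066 kPa/(g/m^2)


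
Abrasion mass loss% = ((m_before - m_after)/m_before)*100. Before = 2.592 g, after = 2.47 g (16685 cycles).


Formula: Mass loss% = ((m_before - m_after) / m_before) * 100
Step 1: Mass loss = 2.592 - 2.47 = 0.122 g
Step 2: Ratio = 0.122 / 2.592 = 0.0470679
Step 3: Mass loss% = 0.0470679 * 100 = 4.70679% ≈ 4.71%

4.71%


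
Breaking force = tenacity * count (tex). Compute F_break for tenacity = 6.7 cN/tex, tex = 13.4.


Formula: Breaking force = Tenacity * Linear density
F = 6.7 cN/tex * 13.4 tex
F = 89.78 cN

89.78 cN


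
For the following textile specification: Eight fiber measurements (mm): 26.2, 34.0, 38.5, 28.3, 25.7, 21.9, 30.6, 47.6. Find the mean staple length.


Formula: Mean = sum of lengths / count
Sum = 26.2 + 34.0 + 38.5 + 28.3 + 25.7 + 21.9 + 30.6 + 47.6
Sum = 252.8 mm
Mean = 252.8 / 8 = 31.60 mm

31.60 mm


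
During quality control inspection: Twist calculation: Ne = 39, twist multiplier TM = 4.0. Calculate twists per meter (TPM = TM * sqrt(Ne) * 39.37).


Formula: TPM = TM * sqrt(Ne) * 39.37
Step 1: sqrt(Ne) = sqrt(39) = 6.245
Step 2: TM * sqrt(Ne) = 4.0 * 6.245 = 24.98
Step 3: TPM = 24.98 * 39.37 = 983 twists/m

983 twists/m


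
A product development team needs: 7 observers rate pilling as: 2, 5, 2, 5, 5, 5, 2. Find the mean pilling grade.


Formula: Mean = sum / count
Sum = 2 + 5 + 2 + 5 + 5 + 5 + 2 = 26
Mean = 26 / 7 = 3.7

3.7


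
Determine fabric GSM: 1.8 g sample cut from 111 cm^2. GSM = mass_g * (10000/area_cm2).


Formula: GSM = mass_g / area_m2
Step 1: Convert area: 111 cm^2 = 111 / 10000 = 0.0111 m^2
Step 2: GSM = 1.8 g / 0.0111 m^2 = 162.2 g/m^2

162.2 g/m^2


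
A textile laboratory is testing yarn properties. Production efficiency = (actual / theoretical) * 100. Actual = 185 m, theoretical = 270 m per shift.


Formula: Efficiency% = (Actual output / Theoretical output) * 100
Efficiency% = (185 / 270) * 100
Efficiency% = 0.685185 * 100 = 68.5185% ≈ 68.5%

68.5%


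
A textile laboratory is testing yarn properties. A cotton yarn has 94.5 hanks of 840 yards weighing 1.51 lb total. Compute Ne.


Formula: Ne = hanks / mass_lb
Substituting: Ne = 94.5 / 1.51
Ne = 62.6

62.6 Ne


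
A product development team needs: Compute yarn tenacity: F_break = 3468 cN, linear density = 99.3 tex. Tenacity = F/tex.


Formula: Tenacity = Breaking force / Linear density
Tenacity = 3468 cN / 99.3 tex
Tenacity = 34.92 cN/tex

34.92 cN/tex


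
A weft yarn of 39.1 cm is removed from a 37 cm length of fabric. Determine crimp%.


Formula: Crimp% = ((L_yarn - L_fabric) / L_fabric) * 100
Step 1: Extension = 39.1 - 37 = 2.1 cm
Step 2: Crimp% = (2.1 / 37) * 100
Step 3: Crimp% = 0.056757 * 100 = 5.6757% ≈ 5.7%

5.7%


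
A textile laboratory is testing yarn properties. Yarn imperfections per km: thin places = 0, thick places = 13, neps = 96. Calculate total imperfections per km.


Formula: Total = thin places + thick places + neps
Total = 0 + 13 + 96
Total = 109 imperfections/km

109 imperfections/km


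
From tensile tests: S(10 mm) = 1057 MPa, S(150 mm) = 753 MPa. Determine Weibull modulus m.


Formula: m = ln(L1/L2) / ln(S2/S1)
Step 1: ln(L1/L2) = ln(10/150) = -2.70805
Step 2: S2/S1 = 753/1057 = 0.71239
Step 3: ln(S2/S1) = ln(0.71239) = -0.33913
Step 4: m = -2.70805 / -0.33913 = 7.99

7.99 (Weibull m)


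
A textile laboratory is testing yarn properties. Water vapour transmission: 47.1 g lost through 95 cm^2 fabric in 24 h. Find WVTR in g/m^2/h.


Formula: WVTR = mass_loss / (area * time)
Step 1: Convert area: 95 cm^2 = 0.0095 m^2
Step 2: WVTR = 47.1 g / (0.0095 m^2 * 24 h)
Step 3: WVTR = 47.1 / 0.228 = 206.6 g/m^2/h

206.6 g/m^2/h


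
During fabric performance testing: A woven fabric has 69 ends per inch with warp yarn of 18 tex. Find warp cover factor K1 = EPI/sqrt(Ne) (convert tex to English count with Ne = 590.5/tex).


Formula: K1 = EPI / sqrt(Ne), with Ne = 590.5 / tex_warp
Step 1: Ne = 590.5 / 18 = 32.806
Step 2: sqrt(Ne) = sqrt(32.806) = 5.7277
Step 3: K1 = 69 / 5.7277 = 12.0

12.0


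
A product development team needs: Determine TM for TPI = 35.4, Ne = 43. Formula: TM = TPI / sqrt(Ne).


Formula: TM = TPI / sqrt(Ne)
Step 1: sqrt(Ne) = sqrt(43) = 6.5574
Step 2: TM = 35.4 / 6.5574 = 5.40

5.40 TM


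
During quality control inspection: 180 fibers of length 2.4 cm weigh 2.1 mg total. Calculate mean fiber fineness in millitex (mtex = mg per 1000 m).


Formula: fineness (mtex) = mass (mg) / total length (km) = (mass_mg / total_length_m) * 1000
Step 1: Convert fiber length: 2.4 cm = 0.024 m
Step 2: Total fiber length = 180 * 0.024 = 4.32 m
Step 3: Linear density = 2.1 mg / 4.32 m = 0.4861 mg/m
Step 4: fineness = 0.4861 * 1000 = 486.1 mtex

486.1 mtex


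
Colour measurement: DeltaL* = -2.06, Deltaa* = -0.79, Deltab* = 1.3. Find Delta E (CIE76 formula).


Formula: Delta E = sqrt(dL*^2 + da*^2 + db*^2)
Step 1: dL*^2 = (-2.06)^2 = 4.2436
Step 2: da*^2 = (-0.79)^2 = 0.6241
Step 3: db*^2 = 1.3^2 = 1.69
Step 4: Sum = 4.2436 + 0.6241 + 1.69 = 6.5577
Step 5: Delta E = sqrt(6.5577) = 2.56

2.56 Delta E


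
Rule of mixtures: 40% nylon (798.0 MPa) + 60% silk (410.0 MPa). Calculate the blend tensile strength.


Formula: Blend property = (fraction_A * property_A) + (fraction_B * property_B)
Step 1: Contribution A = 40/100 * 798.0 MPa = 319.2 MPa
Step 2: Contribution B = 60/100 * 410.0 MPa = 246.0 MPa
Step 3: Blend tensile strength = 319.2 + 246.0 = 565.2 MPa

565.2 MPa


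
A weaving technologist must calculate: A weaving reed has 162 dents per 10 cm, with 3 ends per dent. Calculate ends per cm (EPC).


Formula: EPC = (dents per 10 cm * ends per dent) / 10
Step 1: Total ends per 10 cm = 162 * 3 = 486
Step 2: EPC = 486 / 10 = 48.6 ends/cm

48.6 ends/cm


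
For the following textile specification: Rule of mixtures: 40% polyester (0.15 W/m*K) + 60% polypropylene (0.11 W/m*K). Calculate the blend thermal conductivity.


Formula: Blend property = (fraction_A * property_A) + (fraction_B * property_B)
Step 1: Contribution A = 40/100 * 0.15 W/m*K = 0.06 W/m*K
Step 2: Contribution B = 60/100 * 0.11 W/m*K = 0.066 W/m*K
Step 3: Blend thermal conductivity = 0.06 + 0.066 = 0.126 W/m*K

0.126 W/m*K


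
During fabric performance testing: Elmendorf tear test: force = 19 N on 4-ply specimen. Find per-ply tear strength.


Formula: Per-ply strength = Total force / Number of plies
Per-ply = 19 N / 4
Per-ply = 4.75 N

4.75 N


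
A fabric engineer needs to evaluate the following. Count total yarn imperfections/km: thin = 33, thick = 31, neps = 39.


Formula: Total = thin places + thick places + neps
Total = 33 + 31 + 39
Total = 103 imperfections/km

103 imperfections/km


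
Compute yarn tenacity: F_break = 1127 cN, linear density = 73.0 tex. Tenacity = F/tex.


Formula: Tenacity = Breaking force / Linear density
Tenacity = 1127 cN / 73.0 tex
Tenacity = 15.44 cN/tex

15.44 cN/tex


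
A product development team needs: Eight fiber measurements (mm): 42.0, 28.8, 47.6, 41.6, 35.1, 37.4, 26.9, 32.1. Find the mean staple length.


Formula: Mean = sum of lengths / count
Sum = 42.0 + 28.8 + 47.6 + 41.6 + 35.1 + 37.4 + 26.9 + 32.1
Sum = 291.5 mm
Mean = 291.5 / 8 = 36.44 mm

36.44 mm


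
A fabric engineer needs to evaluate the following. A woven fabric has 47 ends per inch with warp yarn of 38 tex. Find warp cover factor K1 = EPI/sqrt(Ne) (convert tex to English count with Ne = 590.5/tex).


Formula: K1 = EPI / sqrt(Ne), with Ne = 590.5 / tex_warp
Step 1: Ne = 590.5 / 38 = 15.539
Step 2: sqrt(Ne) = sqrt(15.539) = 3.942
Step 3: K1 = 47 / 3.942 = 11.9

11.9


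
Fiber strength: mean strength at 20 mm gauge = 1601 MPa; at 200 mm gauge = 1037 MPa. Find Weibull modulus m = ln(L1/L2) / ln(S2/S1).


Formula: m = ln(L1/L2) / ln(S2/S1)
Step 1: ln(L1/L2) = ln(20/200) = -2.30259
Step 2: S2/S1 = 1037/1601 = 0.64772
Step 3: ln(S2/S1) = ln(0.64772) = -0.43430
Step 4: m = -2.30259 / -0.43430 = 5.30

5.30 (Weibull m)


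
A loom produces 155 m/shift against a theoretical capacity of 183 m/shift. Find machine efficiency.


Formula: Efficiency% = (Actual output / Theoretical output) * 100
Efficiency% = (155 / 183) * 100
Efficiency% = 0.846995 * 100 = 84.6995% ≈ 84.7%

84.7%


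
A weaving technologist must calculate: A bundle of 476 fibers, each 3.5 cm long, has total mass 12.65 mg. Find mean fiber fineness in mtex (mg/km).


Formula: fineness (mtex) = mass (mg) / total length (km) = (mass_mg / total_length_m) * 1000
Step 1: Convert fiber length: 3.5 cm = 0.035 m
Step 2: Total fiber length = 476 * 0.035 = 16.66 m
Step 3: Linear density = 12.65 mg / 16.66 m = 0.7593 mg/m
Step 4: fineness = 0.7593 * 1000 = 759.3 mtex

759.3 mtex


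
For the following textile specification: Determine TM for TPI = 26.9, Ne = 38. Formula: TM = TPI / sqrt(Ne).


Formula: TM = TPI / sqrt(Ne)
Step 1: sqrt(Ne) = sqrt(38) = 6.1644
Step 2: TM = 26.9 / 6.1644 = 4.36

4.36 TM


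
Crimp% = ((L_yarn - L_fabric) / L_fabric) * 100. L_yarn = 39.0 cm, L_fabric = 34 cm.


Formula: Crimp% = ((L_yarn - L_fabric) / L_fabric) * 100
Step 1: Extension = 39.0 - 34 = 5.0 cm
Step 2: Crimp% = (5.0 / 34) * 100
Step 3: Crimp% = 0.147059 * 100 = 14.7059% ≈ 14.7%

14.7%


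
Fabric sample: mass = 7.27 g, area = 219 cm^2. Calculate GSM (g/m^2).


Formula: GSM = mass_g / area_m2
Step 1: Convert area: 219 cm^2 = 219 / 10000 = 0.0219 m^2
Step 2: GSM = 7.27 g / 0.0219 m^2 = 332.0 g/m^2

332.0 g/m^2


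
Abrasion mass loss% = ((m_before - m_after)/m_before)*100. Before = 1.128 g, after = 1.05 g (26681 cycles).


Formula: Mass loss% = ((m_before - m_after) / m_before) * 100
Step 1: Mass loss = 1.128 - 1.05 = 0.078 g
Step 2: Ratio = 0.078 / 1.128 = 0.0691489
Step 3: Mass loss% = 0.0691489 * 100 = 6.91489% ≈ 6.91%

6.91%


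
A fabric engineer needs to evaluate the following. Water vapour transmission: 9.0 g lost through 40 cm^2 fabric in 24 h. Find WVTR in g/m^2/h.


Formula: WVTR = mass_loss / (area * time)
Step 1: Convert area: 40 cm^2 = 0.004 m^2
Step 2: WVTR = 9.0 g / (0.004 m^2 * 24 h)
Step 3: WVTR = 9.0 / 0.096 = 93.8 g/m^2/h

93.8 g/m^2/h
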